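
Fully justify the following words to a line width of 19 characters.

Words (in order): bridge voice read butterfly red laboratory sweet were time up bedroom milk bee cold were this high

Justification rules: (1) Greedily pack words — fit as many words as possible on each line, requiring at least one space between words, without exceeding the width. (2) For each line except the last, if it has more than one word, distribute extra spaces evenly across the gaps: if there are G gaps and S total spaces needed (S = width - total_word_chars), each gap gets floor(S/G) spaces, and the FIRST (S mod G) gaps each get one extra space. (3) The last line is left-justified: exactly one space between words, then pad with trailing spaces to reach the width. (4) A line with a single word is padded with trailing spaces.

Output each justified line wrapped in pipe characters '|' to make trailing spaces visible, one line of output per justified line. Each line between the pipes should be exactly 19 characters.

Answer: |bridge  voice  read|
|butterfly       red|
|laboratory    sweet|
|were     time    up|
|bedroom   milk  bee|
|cold were this high|

Derivation:
Line 1: ['bridge', 'voice', 'read'] (min_width=17, slack=2)
Line 2: ['butterfly', 'red'] (min_width=13, slack=6)
Line 3: ['laboratory', 'sweet'] (min_width=16, slack=3)
Line 4: ['were', 'time', 'up'] (min_width=12, slack=7)
Line 5: ['bedroom', 'milk', 'bee'] (min_width=16, slack=3)
Line 6: ['cold', 'were', 'this', 'high'] (min_width=19, slack=0)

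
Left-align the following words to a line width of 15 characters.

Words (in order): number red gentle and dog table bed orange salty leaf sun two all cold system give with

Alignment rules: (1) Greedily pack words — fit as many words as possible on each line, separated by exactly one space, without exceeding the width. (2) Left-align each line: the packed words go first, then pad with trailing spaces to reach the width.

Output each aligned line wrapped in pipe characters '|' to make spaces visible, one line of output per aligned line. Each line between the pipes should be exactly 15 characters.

Answer: |number red     |
|gentle and dog |
|table bed      |
|orange salty   |
|leaf sun two   |
|all cold system|
|give with      |

Derivation:
Line 1: ['number', 'red'] (min_width=10, slack=5)
Line 2: ['gentle', 'and', 'dog'] (min_width=14, slack=1)
Line 3: ['table', 'bed'] (min_width=9, slack=6)
Line 4: ['orange', 'salty'] (min_width=12, slack=3)
Line 5: ['leaf', 'sun', 'two'] (min_width=12, slack=3)
Line 6: ['all', 'cold', 'system'] (min_width=15, slack=0)
Line 7: ['give', 'with'] (min_width=9, slack=6)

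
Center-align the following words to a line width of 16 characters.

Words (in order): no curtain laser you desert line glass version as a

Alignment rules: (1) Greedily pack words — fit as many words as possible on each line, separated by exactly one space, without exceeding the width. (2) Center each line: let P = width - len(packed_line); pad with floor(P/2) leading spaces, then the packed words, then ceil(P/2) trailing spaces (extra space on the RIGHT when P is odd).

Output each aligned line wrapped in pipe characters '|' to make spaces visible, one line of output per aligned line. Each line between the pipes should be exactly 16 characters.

Line 1: ['no', 'curtain', 'laser'] (min_width=16, slack=0)
Line 2: ['you', 'desert', 'line'] (min_width=15, slack=1)
Line 3: ['glass', 'version', 'as'] (min_width=16, slack=0)
Line 4: ['a'] (min_width=1, slack=15)

Answer: |no curtain laser|
|you desert line |
|glass version as|
|       a        |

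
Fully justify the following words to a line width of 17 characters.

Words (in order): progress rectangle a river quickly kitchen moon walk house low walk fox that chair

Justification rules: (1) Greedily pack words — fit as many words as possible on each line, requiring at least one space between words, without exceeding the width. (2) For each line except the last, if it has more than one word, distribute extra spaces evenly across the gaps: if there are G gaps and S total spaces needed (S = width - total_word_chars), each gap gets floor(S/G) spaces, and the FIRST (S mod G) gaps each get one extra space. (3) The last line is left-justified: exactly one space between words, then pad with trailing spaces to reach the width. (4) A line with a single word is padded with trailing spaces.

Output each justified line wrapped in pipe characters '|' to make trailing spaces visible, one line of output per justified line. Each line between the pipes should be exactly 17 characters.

Line 1: ['progress'] (min_width=8, slack=9)
Line 2: ['rectangle', 'a', 'river'] (min_width=17, slack=0)
Line 3: ['quickly', 'kitchen'] (min_width=15, slack=2)
Line 4: ['moon', 'walk', 'house'] (min_width=15, slack=2)
Line 5: ['low', 'walk', 'fox', 'that'] (min_width=17, slack=0)
Line 6: ['chair'] (min_width=5, slack=12)

Answer: |progress         |
|rectangle a river|
|quickly   kitchen|
|moon  walk  house|
|low walk fox that|
|chair            |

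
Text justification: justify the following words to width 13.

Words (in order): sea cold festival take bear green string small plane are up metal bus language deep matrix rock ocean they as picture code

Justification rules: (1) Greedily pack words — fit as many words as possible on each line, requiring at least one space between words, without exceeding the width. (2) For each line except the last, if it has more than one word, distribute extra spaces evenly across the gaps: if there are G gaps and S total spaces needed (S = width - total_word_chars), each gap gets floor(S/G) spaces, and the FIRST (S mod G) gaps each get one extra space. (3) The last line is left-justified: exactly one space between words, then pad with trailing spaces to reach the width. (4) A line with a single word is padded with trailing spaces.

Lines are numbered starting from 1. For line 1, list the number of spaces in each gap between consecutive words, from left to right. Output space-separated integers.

Line 1: ['sea', 'cold'] (min_width=8, slack=5)
Line 2: ['festival', 'take'] (min_width=13, slack=0)
Line 3: ['bear', 'green'] (min_width=10, slack=3)
Line 4: ['string', 'small'] (min_width=12, slack=1)
Line 5: ['plane', 'are', 'up'] (min_width=12, slack=1)
Line 6: ['metal', 'bus'] (min_width=9, slack=4)
Line 7: ['language', 'deep'] (min_width=13, slack=0)
Line 8: ['matrix', 'rock'] (min_width=11, slack=2)
Line 9: ['ocean', 'they', 'as'] (min_width=13, slack=0)
Line 10: ['picture', 'code'] (min_width=12, slack=1)

Answer: 6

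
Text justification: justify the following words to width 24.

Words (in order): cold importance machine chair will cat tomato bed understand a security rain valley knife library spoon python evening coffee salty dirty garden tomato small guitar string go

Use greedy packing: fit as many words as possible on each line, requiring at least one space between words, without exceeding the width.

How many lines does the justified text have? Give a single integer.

Answer: 9

Derivation:
Line 1: ['cold', 'importance', 'machine'] (min_width=23, slack=1)
Line 2: ['chair', 'will', 'cat', 'tomato'] (min_width=21, slack=3)
Line 3: ['bed', 'understand', 'a'] (min_width=16, slack=8)
Line 4: ['security', 'rain', 'valley'] (min_width=20, slack=4)
Line 5: ['knife', 'library', 'spoon'] (min_width=19, slack=5)
Line 6: ['python', 'evening', 'coffee'] (min_width=21, slack=3)
Line 7: ['salty', 'dirty', 'garden'] (min_width=18, slack=6)
Line 8: ['tomato', 'small', 'guitar'] (min_width=19, slack=5)
Line 9: ['string', 'go'] (min_width=9, slack=15)
Total lines: 9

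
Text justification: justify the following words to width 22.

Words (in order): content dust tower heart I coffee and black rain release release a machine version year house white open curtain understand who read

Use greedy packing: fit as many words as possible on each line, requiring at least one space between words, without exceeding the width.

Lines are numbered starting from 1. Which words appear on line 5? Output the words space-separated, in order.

Answer: version year house

Derivation:
Line 1: ['content', 'dust', 'tower'] (min_width=18, slack=4)
Line 2: ['heart', 'I', 'coffee', 'and'] (min_width=18, slack=4)
Line 3: ['black', 'rain', 'release'] (min_width=18, slack=4)
Line 4: ['release', 'a', 'machine'] (min_width=17, slack=5)
Line 5: ['version', 'year', 'house'] (min_width=18, slack=4)
Line 6: ['white', 'open', 'curtain'] (min_width=18, slack=4)
Line 7: ['understand', 'who', 'read'] (min_width=19, slack=3)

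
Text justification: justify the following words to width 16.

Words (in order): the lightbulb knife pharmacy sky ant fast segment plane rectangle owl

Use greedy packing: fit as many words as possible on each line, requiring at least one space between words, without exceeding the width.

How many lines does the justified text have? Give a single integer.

Line 1: ['the', 'lightbulb'] (min_width=13, slack=3)
Line 2: ['knife', 'pharmacy'] (min_width=14, slack=2)
Line 3: ['sky', 'ant', 'fast'] (min_width=12, slack=4)
Line 4: ['segment', 'plane'] (min_width=13, slack=3)
Line 5: ['rectangle', 'owl'] (min_width=13, slack=3)
Total lines: 5

Answer: 5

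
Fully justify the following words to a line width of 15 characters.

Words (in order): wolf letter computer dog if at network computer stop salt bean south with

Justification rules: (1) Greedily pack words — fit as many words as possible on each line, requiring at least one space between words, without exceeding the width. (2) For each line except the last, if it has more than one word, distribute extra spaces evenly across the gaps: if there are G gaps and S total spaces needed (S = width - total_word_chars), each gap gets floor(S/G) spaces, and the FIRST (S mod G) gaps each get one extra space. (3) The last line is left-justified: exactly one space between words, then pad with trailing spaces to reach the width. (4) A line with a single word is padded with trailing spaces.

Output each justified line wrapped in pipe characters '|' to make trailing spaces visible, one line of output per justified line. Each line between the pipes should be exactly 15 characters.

Line 1: ['wolf', 'letter'] (min_width=11, slack=4)
Line 2: ['computer', 'dog', 'if'] (min_width=15, slack=0)
Line 3: ['at', 'network'] (min_width=10, slack=5)
Line 4: ['computer', 'stop'] (min_width=13, slack=2)
Line 5: ['salt', 'bean', 'south'] (min_width=15, slack=0)
Line 6: ['with'] (min_width=4, slack=11)

Answer: |wolf     letter|
|computer dog if|
|at      network|
|computer   stop|
|salt bean south|
|with           |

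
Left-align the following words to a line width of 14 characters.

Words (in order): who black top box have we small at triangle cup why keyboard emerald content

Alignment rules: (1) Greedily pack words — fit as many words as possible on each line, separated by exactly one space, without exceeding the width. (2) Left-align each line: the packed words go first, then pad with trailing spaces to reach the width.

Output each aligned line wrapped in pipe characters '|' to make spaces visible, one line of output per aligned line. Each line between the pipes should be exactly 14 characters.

Line 1: ['who', 'black', 'top'] (min_width=13, slack=1)
Line 2: ['box', 'have', 'we'] (min_width=11, slack=3)
Line 3: ['small', 'at'] (min_width=8, slack=6)
Line 4: ['triangle', 'cup'] (min_width=12, slack=2)
Line 5: ['why', 'keyboard'] (min_width=12, slack=2)
Line 6: ['emerald'] (min_width=7, slack=7)
Line 7: ['content'] (min_width=7, slack=7)

Answer: |who black top |
|box have we   |
|small at      |
|triangle cup  |
|why keyboard  |
|emerald       |
|content       |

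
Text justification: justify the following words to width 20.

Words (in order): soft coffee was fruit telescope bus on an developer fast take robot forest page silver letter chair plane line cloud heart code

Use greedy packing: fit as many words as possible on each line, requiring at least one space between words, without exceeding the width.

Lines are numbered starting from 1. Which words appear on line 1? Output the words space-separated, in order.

Line 1: ['soft', 'coffee', 'was'] (min_width=15, slack=5)
Line 2: ['fruit', 'telescope', 'bus'] (min_width=19, slack=1)
Line 3: ['on', 'an', 'developer', 'fast'] (min_width=20, slack=0)
Line 4: ['take', 'robot', 'forest'] (min_width=17, slack=3)
Line 5: ['page', 'silver', 'letter'] (min_width=18, slack=2)
Line 6: ['chair', 'plane', 'line'] (min_width=16, slack=4)
Line 7: ['cloud', 'heart', 'code'] (min_width=16, slack=4)

Answer: soft coffee was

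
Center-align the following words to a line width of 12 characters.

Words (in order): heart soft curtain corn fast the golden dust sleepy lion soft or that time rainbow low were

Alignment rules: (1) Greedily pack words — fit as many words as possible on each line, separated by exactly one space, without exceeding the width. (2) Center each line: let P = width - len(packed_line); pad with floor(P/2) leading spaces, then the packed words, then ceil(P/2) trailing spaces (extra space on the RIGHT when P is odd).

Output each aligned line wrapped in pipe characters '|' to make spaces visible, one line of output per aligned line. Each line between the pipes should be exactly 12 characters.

Line 1: ['heart', 'soft'] (min_width=10, slack=2)
Line 2: ['curtain', 'corn'] (min_width=12, slack=0)
Line 3: ['fast', 'the'] (min_width=8, slack=4)
Line 4: ['golden', 'dust'] (min_width=11, slack=1)
Line 5: ['sleepy', 'lion'] (min_width=11, slack=1)
Line 6: ['soft', 'or', 'that'] (min_width=12, slack=0)
Line 7: ['time', 'rainbow'] (min_width=12, slack=0)
Line 8: ['low', 'were'] (min_width=8, slack=4)

Answer: | heart soft |
|curtain corn|
|  fast the  |
|golden dust |
|sleepy lion |
|soft or that|
|time rainbow|
|  low were  |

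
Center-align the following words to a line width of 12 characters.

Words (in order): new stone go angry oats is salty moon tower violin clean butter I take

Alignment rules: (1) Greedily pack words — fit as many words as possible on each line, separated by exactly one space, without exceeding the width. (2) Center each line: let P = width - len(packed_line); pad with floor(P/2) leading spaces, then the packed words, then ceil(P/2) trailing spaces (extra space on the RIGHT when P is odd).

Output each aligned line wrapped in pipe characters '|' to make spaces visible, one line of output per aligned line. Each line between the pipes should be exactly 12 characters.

Line 1: ['new', 'stone', 'go'] (min_width=12, slack=0)
Line 2: ['angry', 'oats'] (min_width=10, slack=2)
Line 3: ['is', 'salty'] (min_width=8, slack=4)
Line 4: ['moon', 'tower'] (min_width=10, slack=2)
Line 5: ['violin', 'clean'] (min_width=12, slack=0)
Line 6: ['butter', 'I'] (min_width=8, slack=4)
Line 7: ['take'] (min_width=4, slack=8)

Answer: |new stone go|
| angry oats |
|  is salty  |
| moon tower |
|violin clean|
|  butter I  |
|    take    |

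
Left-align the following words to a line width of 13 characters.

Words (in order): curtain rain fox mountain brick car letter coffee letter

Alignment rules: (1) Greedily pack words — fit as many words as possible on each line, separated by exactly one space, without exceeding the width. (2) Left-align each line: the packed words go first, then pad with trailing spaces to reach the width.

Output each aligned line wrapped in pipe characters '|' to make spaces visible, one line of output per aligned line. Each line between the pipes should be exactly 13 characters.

Answer: |curtain rain |
|fox mountain |
|brick car    |
|letter coffee|
|letter       |

Derivation:
Line 1: ['curtain', 'rain'] (min_width=12, slack=1)
Line 2: ['fox', 'mountain'] (min_width=12, slack=1)
Line 3: ['brick', 'car'] (min_width=9, slack=4)
Line 4: ['letter', 'coffee'] (min_width=13, slack=0)
Line 5: ['letter'] (min_width=6, slack=7)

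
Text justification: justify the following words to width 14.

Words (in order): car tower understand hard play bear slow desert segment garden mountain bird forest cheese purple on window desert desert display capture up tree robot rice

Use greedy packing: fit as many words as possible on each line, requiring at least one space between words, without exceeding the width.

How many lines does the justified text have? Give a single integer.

Line 1: ['car', 'tower'] (min_width=9, slack=5)
Line 2: ['understand'] (min_width=10, slack=4)
Line 3: ['hard', 'play', 'bear'] (min_width=14, slack=0)
Line 4: ['slow', 'desert'] (min_width=11, slack=3)
Line 5: ['segment', 'garden'] (min_width=14, slack=0)
Line 6: ['mountain', 'bird'] (min_width=13, slack=1)
Line 7: ['forest', 'cheese'] (min_width=13, slack=1)
Line 8: ['purple', 'on'] (min_width=9, slack=5)
Line 9: ['window', 'desert'] (min_width=13, slack=1)
Line 10: ['desert', 'display'] (min_width=14, slack=0)
Line 11: ['capture', 'up'] (min_width=10, slack=4)
Line 12: ['tree', 'robot'] (min_width=10, slack=4)
Line 13: ['rice'] (min_width=4, slack=10)
Total lines: 13

Answer: 13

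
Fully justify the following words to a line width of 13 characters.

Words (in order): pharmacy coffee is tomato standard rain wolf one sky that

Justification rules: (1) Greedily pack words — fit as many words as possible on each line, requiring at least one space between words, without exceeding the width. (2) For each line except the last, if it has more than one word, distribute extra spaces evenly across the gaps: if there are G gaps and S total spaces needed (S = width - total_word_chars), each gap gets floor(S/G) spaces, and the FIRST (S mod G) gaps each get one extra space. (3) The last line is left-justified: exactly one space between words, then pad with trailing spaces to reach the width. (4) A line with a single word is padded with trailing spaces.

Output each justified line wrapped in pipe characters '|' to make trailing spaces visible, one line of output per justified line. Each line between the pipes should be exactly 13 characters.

Answer: |pharmacy     |
|coffee     is|
|tomato       |
|standard rain|
|wolf  one sky|
|that         |

Derivation:
Line 1: ['pharmacy'] (min_width=8, slack=5)
Line 2: ['coffee', 'is'] (min_width=9, slack=4)
Line 3: ['tomato'] (min_width=6, slack=7)
Line 4: ['standard', 'rain'] (min_width=13, slack=0)
Line 5: ['wolf', 'one', 'sky'] (min_width=12, slack=1)
Line 6: ['that'] (min_width=4, slack=9)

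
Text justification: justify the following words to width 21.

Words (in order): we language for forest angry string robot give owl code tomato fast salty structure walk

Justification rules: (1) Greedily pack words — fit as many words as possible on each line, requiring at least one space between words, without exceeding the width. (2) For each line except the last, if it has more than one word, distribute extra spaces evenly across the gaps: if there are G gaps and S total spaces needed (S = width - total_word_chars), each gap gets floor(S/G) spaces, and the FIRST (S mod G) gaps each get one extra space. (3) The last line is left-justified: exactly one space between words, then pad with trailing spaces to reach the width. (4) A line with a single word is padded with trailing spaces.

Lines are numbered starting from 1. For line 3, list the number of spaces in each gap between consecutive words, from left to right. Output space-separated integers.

Answer: 2 2 1

Derivation:
Line 1: ['we', 'language', 'for'] (min_width=15, slack=6)
Line 2: ['forest', 'angry', 'string'] (min_width=19, slack=2)
Line 3: ['robot', 'give', 'owl', 'code'] (min_width=19, slack=2)
Line 4: ['tomato', 'fast', 'salty'] (min_width=17, slack=4)
Line 5: ['structure', 'walk'] (min_width=14, slack=7)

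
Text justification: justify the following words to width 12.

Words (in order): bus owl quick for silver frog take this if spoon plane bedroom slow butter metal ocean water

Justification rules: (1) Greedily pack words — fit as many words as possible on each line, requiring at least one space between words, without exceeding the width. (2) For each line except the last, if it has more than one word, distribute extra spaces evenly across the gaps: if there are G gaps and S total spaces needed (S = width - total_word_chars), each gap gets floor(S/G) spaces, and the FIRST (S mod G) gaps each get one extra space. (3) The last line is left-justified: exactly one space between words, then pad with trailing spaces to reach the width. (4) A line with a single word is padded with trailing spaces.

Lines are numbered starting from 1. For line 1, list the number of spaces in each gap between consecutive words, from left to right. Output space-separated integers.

Answer: 6

Derivation:
Line 1: ['bus', 'owl'] (min_width=7, slack=5)
Line 2: ['quick', 'for'] (min_width=9, slack=3)
Line 3: ['silver', 'frog'] (min_width=11, slack=1)
Line 4: ['take', 'this', 'if'] (min_width=12, slack=0)
Line 5: ['spoon', 'plane'] (min_width=11, slack=1)
Line 6: ['bedroom', 'slow'] (min_width=12, slack=0)
Line 7: ['butter', 'metal'] (min_width=12, slack=0)
Line 8: ['ocean', 'water'] (min_width=11, slack=1)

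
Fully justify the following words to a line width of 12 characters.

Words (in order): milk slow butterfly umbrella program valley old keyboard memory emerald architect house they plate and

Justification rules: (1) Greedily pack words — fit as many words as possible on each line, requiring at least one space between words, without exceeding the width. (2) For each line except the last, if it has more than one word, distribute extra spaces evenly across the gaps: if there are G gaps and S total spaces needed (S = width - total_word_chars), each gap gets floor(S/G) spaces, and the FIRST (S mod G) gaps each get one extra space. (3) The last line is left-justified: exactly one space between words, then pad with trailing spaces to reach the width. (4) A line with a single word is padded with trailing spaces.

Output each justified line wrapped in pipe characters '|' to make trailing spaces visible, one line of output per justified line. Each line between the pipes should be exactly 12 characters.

Answer: |milk    slow|
|butterfly   |
|umbrella    |
|program     |
|valley   old|
|keyboard    |
|memory      |
|emerald     |
|architect   |
|house   they|
|plate and   |

Derivation:
Line 1: ['milk', 'slow'] (min_width=9, slack=3)
Line 2: ['butterfly'] (min_width=9, slack=3)
Line 3: ['umbrella'] (min_width=8, slack=4)
Line 4: ['program'] (min_width=7, slack=5)
Line 5: ['valley', 'old'] (min_width=10, slack=2)
Line 6: ['keyboard'] (min_width=8, slack=4)
Line 7: ['memory'] (min_width=6, slack=6)
Line 8: ['emerald'] (min_width=7, slack=5)
Line 9: ['architect'] (min_width=9, slack=3)
Line 10: ['house', 'they'] (min_width=10, slack=2)
Line 11: ['plate', 'and'] (min_width=9, slack=3)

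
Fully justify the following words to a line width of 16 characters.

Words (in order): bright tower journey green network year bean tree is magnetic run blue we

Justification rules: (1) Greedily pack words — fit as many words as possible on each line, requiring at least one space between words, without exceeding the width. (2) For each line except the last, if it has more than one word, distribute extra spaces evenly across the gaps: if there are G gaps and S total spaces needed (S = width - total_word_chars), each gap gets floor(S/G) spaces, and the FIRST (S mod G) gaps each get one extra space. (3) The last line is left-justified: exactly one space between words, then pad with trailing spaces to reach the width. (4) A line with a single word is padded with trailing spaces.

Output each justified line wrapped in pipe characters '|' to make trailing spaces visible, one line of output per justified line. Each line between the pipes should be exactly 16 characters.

Answer: |bright     tower|
|journey    green|
|network     year|
|bean   tree   is|
|magnetic     run|
|blue we         |

Derivation:
Line 1: ['bright', 'tower'] (min_width=12, slack=4)
Line 2: ['journey', 'green'] (min_width=13, slack=3)
Line 3: ['network', 'year'] (min_width=12, slack=4)
Line 4: ['bean', 'tree', 'is'] (min_width=12, slack=4)
Line 5: ['magnetic', 'run'] (min_width=12, slack=4)
Line 6: ['blue', 'we'] (min_width=7, slack=9)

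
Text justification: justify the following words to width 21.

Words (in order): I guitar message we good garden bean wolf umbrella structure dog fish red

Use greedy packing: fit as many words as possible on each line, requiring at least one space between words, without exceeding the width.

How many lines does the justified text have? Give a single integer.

Line 1: ['I', 'guitar', 'message', 'we'] (min_width=19, slack=2)
Line 2: ['good', 'garden', 'bean', 'wolf'] (min_width=21, slack=0)
Line 3: ['umbrella', 'structure'] (min_width=18, slack=3)
Line 4: ['dog', 'fish', 'red'] (min_width=12, slack=9)
Total lines: 4

Answer: 4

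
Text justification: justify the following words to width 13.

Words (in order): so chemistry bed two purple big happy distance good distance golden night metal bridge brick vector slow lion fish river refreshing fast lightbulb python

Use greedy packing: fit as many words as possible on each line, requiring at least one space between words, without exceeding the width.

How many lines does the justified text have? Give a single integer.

Line 1: ['so', 'chemistry'] (min_width=12, slack=1)
Line 2: ['bed', 'two'] (min_width=7, slack=6)
Line 3: ['purple', 'big'] (min_width=10, slack=3)
Line 4: ['happy'] (min_width=5, slack=8)
Line 5: ['distance', 'good'] (min_width=13, slack=0)
Line 6: ['distance'] (min_width=8, slack=5)
Line 7: ['golden', 'night'] (min_width=12, slack=1)
Line 8: ['metal', 'bridge'] (min_width=12, slack=1)
Line 9: ['brick', 'vector'] (min_width=12, slack=1)
Line 10: ['slow', 'lion'] (min_width=9, slack=4)
Line 11: ['fish', 'river'] (min_width=10, slack=3)
Line 12: ['refreshing'] (min_width=10, slack=3)
Line 13: ['fast'] (min_width=4, slack=9)
Line 14: ['lightbulb'] (min_width=9, slack=4)
Line 15: ['python'] (min_width=6, slack=7)
Total lines: 15

Answer: 15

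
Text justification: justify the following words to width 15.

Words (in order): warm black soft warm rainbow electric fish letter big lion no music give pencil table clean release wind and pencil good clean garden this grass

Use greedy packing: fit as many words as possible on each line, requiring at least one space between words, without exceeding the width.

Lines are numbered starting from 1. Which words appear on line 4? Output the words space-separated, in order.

Answer: letter big lion

Derivation:
Line 1: ['warm', 'black', 'soft'] (min_width=15, slack=0)
Line 2: ['warm', 'rainbow'] (min_width=12, slack=3)
Line 3: ['electric', 'fish'] (min_width=13, slack=2)
Line 4: ['letter', 'big', 'lion'] (min_width=15, slack=0)
Line 5: ['no', 'music', 'give'] (min_width=13, slack=2)
Line 6: ['pencil', 'table'] (min_width=12, slack=3)
Line 7: ['clean', 'release'] (min_width=13, slack=2)
Line 8: ['wind', 'and', 'pencil'] (min_width=15, slack=0)
Line 9: ['good', 'clean'] (min_width=10, slack=5)
Line 10: ['garden', 'this'] (min_width=11, slack=4)
Line 11: ['grass'] (min_width=5, slack=10)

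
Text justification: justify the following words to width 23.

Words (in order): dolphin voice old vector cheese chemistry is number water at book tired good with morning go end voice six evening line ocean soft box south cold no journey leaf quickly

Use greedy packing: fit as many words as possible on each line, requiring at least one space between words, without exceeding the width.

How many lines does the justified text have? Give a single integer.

Line 1: ['dolphin', 'voice', 'old'] (min_width=17, slack=6)
Line 2: ['vector', 'cheese', 'chemistry'] (min_width=23, slack=0)
Line 3: ['is', 'number', 'water', 'at', 'book'] (min_width=23, slack=0)
Line 4: ['tired', 'good', 'with', 'morning'] (min_width=23, slack=0)
Line 5: ['go', 'end', 'voice', 'six'] (min_width=16, slack=7)
Line 6: ['evening', 'line', 'ocean', 'soft'] (min_width=23, slack=0)
Line 7: ['box', 'south', 'cold', 'no'] (min_width=17, slack=6)
Line 8: ['journey', 'leaf', 'quickly'] (min_width=20, slack=3)
Total lines: 8

Answer: 8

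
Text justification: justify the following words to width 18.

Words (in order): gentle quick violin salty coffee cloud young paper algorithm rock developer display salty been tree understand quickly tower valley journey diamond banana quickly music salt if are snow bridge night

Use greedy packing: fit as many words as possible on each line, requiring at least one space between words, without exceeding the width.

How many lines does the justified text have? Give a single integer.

Line 1: ['gentle', 'quick'] (min_width=12, slack=6)
Line 2: ['violin', 'salty'] (min_width=12, slack=6)
Line 3: ['coffee', 'cloud', 'young'] (min_width=18, slack=0)
Line 4: ['paper', 'algorithm'] (min_width=15, slack=3)
Line 5: ['rock', 'developer'] (min_width=14, slack=4)
Line 6: ['display', 'salty', 'been'] (min_width=18, slack=0)
Line 7: ['tree', 'understand'] (min_width=15, slack=3)
Line 8: ['quickly', 'tower'] (min_width=13, slack=5)
Line 9: ['valley', 'journey'] (min_width=14, slack=4)
Line 10: ['diamond', 'banana'] (min_width=14, slack=4)
Line 11: ['quickly', 'music', 'salt'] (min_width=18, slack=0)
Line 12: ['if', 'are', 'snow', 'bridge'] (min_width=18, slack=0)
Line 13: ['night'] (min_width=5, slack=13)
Total lines: 13

Answer: 13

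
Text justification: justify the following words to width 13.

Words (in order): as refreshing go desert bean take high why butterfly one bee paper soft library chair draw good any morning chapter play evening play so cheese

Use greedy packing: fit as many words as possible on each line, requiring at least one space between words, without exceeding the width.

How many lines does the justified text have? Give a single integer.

Line 1: ['as', 'refreshing'] (min_width=13, slack=0)
Line 2: ['go', 'desert'] (min_width=9, slack=4)
Line 3: ['bean', 'take'] (min_width=9, slack=4)
Line 4: ['high', 'why'] (min_width=8, slack=5)
Line 5: ['butterfly', 'one'] (min_width=13, slack=0)
Line 6: ['bee', 'paper'] (min_width=9, slack=4)
Line 7: ['soft', 'library'] (min_width=12, slack=1)
Line 8: ['chair', 'draw'] (min_width=10, slack=3)
Line 9: ['good', 'any'] (min_width=8, slack=5)
Line 10: ['morning'] (min_width=7, slack=6)
Line 11: ['chapter', 'play'] (min_width=12, slack=1)
Line 12: ['evening', 'play'] (min_width=12, slack=1)
Line 13: ['so', 'cheese'] (min_width=9, slack=4)
Total lines: 13

Answer: 13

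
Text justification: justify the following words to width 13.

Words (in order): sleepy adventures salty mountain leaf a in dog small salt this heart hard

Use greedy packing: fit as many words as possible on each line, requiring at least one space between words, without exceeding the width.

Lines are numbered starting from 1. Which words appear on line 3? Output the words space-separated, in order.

Answer: salty

Derivation:
Line 1: ['sleepy'] (min_width=6, slack=7)
Line 2: ['adventures'] (min_width=10, slack=3)
Line 3: ['salty'] (min_width=5, slack=8)
Line 4: ['mountain', 'leaf'] (min_width=13, slack=0)
Line 5: ['a', 'in', 'dog'] (min_width=8, slack=5)
Line 6: ['small', 'salt'] (min_width=10, slack=3)
Line 7: ['this', 'heart'] (min_width=10, slack=3)
Line 8: ['hard'] (min_width=4, slack=9)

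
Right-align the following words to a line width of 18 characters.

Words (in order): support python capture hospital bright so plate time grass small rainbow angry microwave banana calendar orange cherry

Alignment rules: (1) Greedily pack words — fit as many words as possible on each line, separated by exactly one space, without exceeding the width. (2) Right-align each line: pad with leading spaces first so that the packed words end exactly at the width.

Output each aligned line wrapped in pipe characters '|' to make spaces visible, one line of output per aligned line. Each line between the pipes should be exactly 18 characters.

Line 1: ['support', 'python'] (min_width=14, slack=4)
Line 2: ['capture', 'hospital'] (min_width=16, slack=2)
Line 3: ['bright', 'so', 'plate'] (min_width=15, slack=3)
Line 4: ['time', 'grass', 'small'] (min_width=16, slack=2)
Line 5: ['rainbow', 'angry'] (min_width=13, slack=5)
Line 6: ['microwave', 'banana'] (min_width=16, slack=2)
Line 7: ['calendar', 'orange'] (min_width=15, slack=3)
Line 8: ['cherry'] (min_width=6, slack=12)

Answer: |    support python|
|  capture hospital|
|   bright so plate|
|  time grass small|
|     rainbow angry|
|  microwave banana|
|   calendar orange|
|            cherry|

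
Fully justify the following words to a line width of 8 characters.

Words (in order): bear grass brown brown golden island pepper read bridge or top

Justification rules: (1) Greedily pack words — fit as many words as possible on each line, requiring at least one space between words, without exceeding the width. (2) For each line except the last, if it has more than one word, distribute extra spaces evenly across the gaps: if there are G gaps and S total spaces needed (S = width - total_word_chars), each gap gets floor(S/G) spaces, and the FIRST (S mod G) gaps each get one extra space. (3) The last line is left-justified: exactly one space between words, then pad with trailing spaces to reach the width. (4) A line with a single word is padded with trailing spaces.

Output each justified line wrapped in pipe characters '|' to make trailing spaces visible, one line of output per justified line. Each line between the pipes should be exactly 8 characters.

Answer: |bear    |
|grass   |
|brown   |
|brown   |
|golden  |
|island  |
|pepper  |
|read    |
|bridge  |
|or top  |

Derivation:
Line 1: ['bear'] (min_width=4, slack=4)
Line 2: ['grass'] (min_width=5, slack=3)
Line 3: ['brown'] (min_width=5, slack=3)
Line 4: ['brown'] (min_width=5, slack=3)
Line 5: ['golden'] (min_width=6, slack=2)
Line 6: ['island'] (min_width=6, slack=2)
Line 7: ['pepper'] (min_width=6, slack=2)
Line 8: ['read'] (min_width=4, slack=4)
Line 9: ['bridge'] (min_width=6, slack=2)
Line 10: ['or', 'top'] (min_width=6, slack=2)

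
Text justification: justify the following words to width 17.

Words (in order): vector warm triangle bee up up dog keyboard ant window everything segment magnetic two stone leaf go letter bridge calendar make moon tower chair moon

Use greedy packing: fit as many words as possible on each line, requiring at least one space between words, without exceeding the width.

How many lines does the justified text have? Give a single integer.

Line 1: ['vector', 'warm'] (min_width=11, slack=6)
Line 2: ['triangle', 'bee', 'up'] (min_width=15, slack=2)
Line 3: ['up', 'dog', 'keyboard'] (min_width=15, slack=2)
Line 4: ['ant', 'window'] (min_width=10, slack=7)
Line 5: ['everything'] (min_width=10, slack=7)
Line 6: ['segment', 'magnetic'] (min_width=16, slack=1)
Line 7: ['two', 'stone', 'leaf', 'go'] (min_width=17, slack=0)
Line 8: ['letter', 'bridge'] (min_width=13, slack=4)
Line 9: ['calendar', 'make'] (min_width=13, slack=4)
Line 10: ['moon', 'tower', 'chair'] (min_width=16, slack=1)
Line 11: ['moon'] (min_width=4, slack=13)
Total lines: 11

Answer: 11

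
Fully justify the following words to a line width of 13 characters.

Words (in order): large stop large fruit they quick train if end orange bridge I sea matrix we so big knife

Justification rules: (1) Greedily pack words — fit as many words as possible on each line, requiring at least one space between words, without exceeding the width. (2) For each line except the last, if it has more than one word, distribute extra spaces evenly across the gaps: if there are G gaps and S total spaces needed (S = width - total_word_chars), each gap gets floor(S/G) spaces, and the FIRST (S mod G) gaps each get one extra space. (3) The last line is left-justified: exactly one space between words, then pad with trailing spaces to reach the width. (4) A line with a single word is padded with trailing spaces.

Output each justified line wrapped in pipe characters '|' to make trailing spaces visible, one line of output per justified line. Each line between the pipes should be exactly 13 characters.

Answer: |large    stop|
|large   fruit|
|they    quick|
|train  if end|
|orange bridge|
|I  sea matrix|
|we   so   big|
|knife        |

Derivation:
Line 1: ['large', 'stop'] (min_width=10, slack=3)
Line 2: ['large', 'fruit'] (min_width=11, slack=2)
Line 3: ['they', 'quick'] (min_width=10, slack=3)
Line 4: ['train', 'if', 'end'] (min_width=12, slack=1)
Line 5: ['orange', 'bridge'] (min_width=13, slack=0)
Line 6: ['I', 'sea', 'matrix'] (min_width=12, slack=1)
Line 7: ['we', 'so', 'big'] (min_width=9, slack=4)
Line 8: ['knife'] (min_width=5, slack=8)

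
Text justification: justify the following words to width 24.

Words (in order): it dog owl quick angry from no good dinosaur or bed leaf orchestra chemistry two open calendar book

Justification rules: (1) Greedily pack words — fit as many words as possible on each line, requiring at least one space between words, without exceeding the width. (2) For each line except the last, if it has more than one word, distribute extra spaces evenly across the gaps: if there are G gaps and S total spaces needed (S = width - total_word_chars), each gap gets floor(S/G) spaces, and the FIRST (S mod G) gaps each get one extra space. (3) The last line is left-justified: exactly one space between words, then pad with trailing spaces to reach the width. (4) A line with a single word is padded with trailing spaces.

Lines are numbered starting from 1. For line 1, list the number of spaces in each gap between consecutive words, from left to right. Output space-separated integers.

Line 1: ['it', 'dog', 'owl', 'quick', 'angry'] (min_width=22, slack=2)
Line 2: ['from', 'no', 'good', 'dinosaur', 'or'] (min_width=24, slack=0)
Line 3: ['bed', 'leaf', 'orchestra'] (min_width=18, slack=6)
Line 4: ['chemistry', 'two', 'open'] (min_width=18, slack=6)
Line 5: ['calendar', 'book'] (min_width=13, slack=11)

Answer: 2 2 1 1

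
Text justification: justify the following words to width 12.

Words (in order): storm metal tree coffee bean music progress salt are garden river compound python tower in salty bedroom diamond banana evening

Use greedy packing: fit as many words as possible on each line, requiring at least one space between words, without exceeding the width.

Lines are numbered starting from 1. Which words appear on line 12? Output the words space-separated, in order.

Answer: banana

Derivation:
Line 1: ['storm', 'metal'] (min_width=11, slack=1)
Line 2: ['tree', 'coffee'] (min_width=11, slack=1)
Line 3: ['bean', 'music'] (min_width=10, slack=2)
Line 4: ['progress'] (min_width=8, slack=4)
Line 5: ['salt', 'are'] (min_width=8, slack=4)
Line 6: ['garden', 'river'] (min_width=12, slack=0)
Line 7: ['compound'] (min_width=8, slack=4)
Line 8: ['python', 'tower'] (min_width=12, slack=0)
Line 9: ['in', 'salty'] (min_width=8, slack=4)
Line 10: ['bedroom'] (min_width=7, slack=5)
Line 11: ['diamond'] (min_width=7, slack=5)
Line 12: ['banana'] (min_width=6, slack=6)
Line 13: ['evening'] (min_width=7, slack=5)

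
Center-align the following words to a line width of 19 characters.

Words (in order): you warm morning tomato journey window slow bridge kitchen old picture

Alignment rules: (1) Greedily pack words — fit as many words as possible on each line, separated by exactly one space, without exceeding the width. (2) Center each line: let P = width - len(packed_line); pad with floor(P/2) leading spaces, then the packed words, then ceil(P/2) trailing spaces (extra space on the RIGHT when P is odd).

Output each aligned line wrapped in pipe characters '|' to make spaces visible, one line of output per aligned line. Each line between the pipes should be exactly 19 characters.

Line 1: ['you', 'warm', 'morning'] (min_width=16, slack=3)
Line 2: ['tomato', 'journey'] (min_width=14, slack=5)
Line 3: ['window', 'slow', 'bridge'] (min_width=18, slack=1)
Line 4: ['kitchen', 'old', 'picture'] (min_width=19, slack=0)

Answer: | you warm morning  |
|  tomato journey   |
|window slow bridge |
|kitchen old picture|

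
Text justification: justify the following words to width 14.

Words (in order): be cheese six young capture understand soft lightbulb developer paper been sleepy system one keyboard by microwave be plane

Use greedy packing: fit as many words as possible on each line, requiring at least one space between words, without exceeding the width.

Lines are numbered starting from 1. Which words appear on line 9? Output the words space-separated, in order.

Answer: by microwave

Derivation:
Line 1: ['be', 'cheese', 'six'] (min_width=13, slack=1)
Line 2: ['young', 'capture'] (min_width=13, slack=1)
Line 3: ['understand'] (min_width=10, slack=4)
Line 4: ['soft', 'lightbulb'] (min_width=14, slack=0)
Line 5: ['developer'] (min_width=9, slack=5)
Line 6: ['paper', 'been'] (min_width=10, slack=4)
Line 7: ['sleepy', 'system'] (min_width=13, slack=1)
Line 8: ['one', 'keyboard'] (min_width=12, slack=2)
Line 9: ['by', 'microwave'] (min_width=12, slack=2)
Line 10: ['be', 'plane'] (min_width=8, slack=6)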